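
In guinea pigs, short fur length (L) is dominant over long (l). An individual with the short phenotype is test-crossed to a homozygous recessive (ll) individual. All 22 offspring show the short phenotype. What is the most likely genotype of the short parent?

Test cross: ? × ll
All offspring are short.
If the unknown parent were heterozygous (Ll), about half of 22 offspring would be long; none are. The unknown parent is most likely homozygous dominant (LL).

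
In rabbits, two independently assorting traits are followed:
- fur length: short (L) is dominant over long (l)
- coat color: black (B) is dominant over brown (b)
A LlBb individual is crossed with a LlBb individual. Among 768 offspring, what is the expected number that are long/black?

Dihybrid cross LlBb × LlBb — consider each gene separately:
fur length: Ll × Ll → 1 LL, 2 Ll, 1 ll → 3 L_ : 1 ll (out of 4)
coat color: Bb × Bb → 1 BB, 2 Bb, 1 bb → 3 B_ : 1 bb (out of 4)
Combine (counts out of 4 × 4 = 16): short/black (L_B_) = 3×3 = 9; short/brown (L_bb) = 3×1 = 3; long/black (llB_) = 1×3 = 3; long/brown (llbb) = 1×1 = 1
Phenotype counts (out of 16): 9 short/black, 3 short/brown, 3 long/black, 1 long/brown
long/black: 3 out of 16 → fraction 3/16
Expected count = 3/16 × 768 = 144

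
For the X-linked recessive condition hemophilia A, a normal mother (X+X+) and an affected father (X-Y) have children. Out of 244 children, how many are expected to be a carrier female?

Cross: X+X+ × X-Y
Offspring: 2 X+X-, 2 X+Y
Probability of a carrier female: 2/4 = 1/2
Expected count = 1/2 × 244 = 122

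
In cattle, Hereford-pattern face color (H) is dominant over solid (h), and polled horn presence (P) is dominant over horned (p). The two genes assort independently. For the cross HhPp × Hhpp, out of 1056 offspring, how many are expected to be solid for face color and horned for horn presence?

Dihybrid cross HhPp × Hhpp — consider each gene separately:
face color: Hh × Hh → 1 HH, 2 Hh, 1 hh → 3 H_ : 1 hh (out of 4)
horn presence: Pp × pp → 2 Pp, 2 pp → 2 P_ : 2 pp (out of 4)
Looking for: solid (hh) and horned (pp)
P(solid) = 1/4, P(horned) = 2/4
P(both) = 1/4 × 2/4 = 2/16 = 1/8
Expected count = 1/8 × 1056 = 132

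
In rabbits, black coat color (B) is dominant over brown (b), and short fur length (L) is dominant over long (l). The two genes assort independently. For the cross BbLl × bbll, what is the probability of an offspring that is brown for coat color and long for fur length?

Dihybrid cross BbLl × bbll — consider each gene separately:
coat color: Bb × bb → 2 Bb, 2 bb → 2 B_ : 2 bb (out of 4)
fur length: Ll × ll → 2 Ll, 2 ll → 2 L_ : 2 ll (out of 4)
Looking for: brown (bb) and long (ll)
P(brown) = 2/4, P(long) = 2/4
P(both) = 2/4 × 2/4 = 4/16 = 1/4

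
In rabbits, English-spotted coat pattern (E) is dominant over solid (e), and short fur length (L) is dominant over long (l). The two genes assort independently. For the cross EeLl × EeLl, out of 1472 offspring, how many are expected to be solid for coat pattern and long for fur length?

Dihybrid cross EeLl × EeLl — consider each gene separately:
coat pattern: Ee × Ee → 1 EE, 2 Ee, 1 ee → 3 E_ : 1 ee (out of 4)
fur length: Ll × Ll → 1 LL, 2 Ll, 1 ll → 3 L_ : 1 ll (out of 4)
Looking for: solid (ee) and long (ll)
P(solid) = 1/4, P(long) = 1/4
P(both) = 1/4 × 1/4 = 1/16
Expected count = 1/16 × 1472 = 92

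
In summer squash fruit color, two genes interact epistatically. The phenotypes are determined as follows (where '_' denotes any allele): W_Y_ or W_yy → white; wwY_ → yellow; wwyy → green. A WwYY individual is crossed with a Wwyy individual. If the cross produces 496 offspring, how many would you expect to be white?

Cross: WwYY × Wwyy — consider each gene separately:
W gene: Ww × Ww → 1 WW, 2 Ww, 1 ww → 3 W_ : 1 ww (out of 4)
Y gene: YY × yy → 4 Yy → 4 Y_ (out of 4)
Genotype classes (out of 4 × 4 = 16): W_Y_ = 3×4 = 12; wwY_ = 1×4 = 4
Apply the phenotype rules: W_Y_ (12) → white; wwY_ (4) → yellow
Phenotype counts (out of 16): 12 white, 4 yellow
white: 12 out of 16 → fraction 3/4
Expected count = 3/4 × 496 = 372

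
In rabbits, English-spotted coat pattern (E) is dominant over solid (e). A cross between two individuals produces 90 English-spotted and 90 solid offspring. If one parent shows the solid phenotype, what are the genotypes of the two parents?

Observed offspring: 90 English-spotted, 90 solid
The observed ratio simplifies to 1:1. One parent shows solid, so its genotype must be ee. A 1:1 offspring split requires the other parent to be heterozygous (Ee).
Parent genotypes: ee × Ee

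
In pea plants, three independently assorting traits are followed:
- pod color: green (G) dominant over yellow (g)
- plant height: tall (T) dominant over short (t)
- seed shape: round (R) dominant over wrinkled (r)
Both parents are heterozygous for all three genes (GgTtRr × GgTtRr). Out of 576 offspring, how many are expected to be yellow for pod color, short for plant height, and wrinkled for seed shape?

Trihybrid cross: GgTtRr × GgTtRr
Each trait segregates independently with a 3:1 phenotypic ratio, so each gene contributes 3/4 (dominant) or 1/4 (recessive).
Target: yellow (pod color), short (plant height), wrinkled (seed shape)
Probability = product of independent per-trait probabilities
= 1/4 × 1/4 × 1/4 = 1/64
Expected count = 1/64 × 576 = 9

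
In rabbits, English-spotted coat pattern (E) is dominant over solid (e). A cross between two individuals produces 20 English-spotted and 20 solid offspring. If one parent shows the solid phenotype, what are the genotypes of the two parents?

Observed offspring: 20 English-spotted, 20 solid
The observed ratio simplifies to 1:1. One parent shows solid, so its genotype must be ee. A 1:1 offspring split requires the other parent to be heterozygous (Ee).
Parent genotypes: ee × Ee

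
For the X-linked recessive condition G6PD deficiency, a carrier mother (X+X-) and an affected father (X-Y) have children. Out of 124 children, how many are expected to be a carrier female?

Cross: X+X- × X-Y
Offspring: 1 X+X-, 1 X+Y, 1 X-X-, 1 X-Y
Probability of a carrier female: 1/4
Expected count = 1/4 × 124 = 31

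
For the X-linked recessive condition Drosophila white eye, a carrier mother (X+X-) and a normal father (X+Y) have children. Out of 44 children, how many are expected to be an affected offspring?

Cross: X+X- × X+Y
Offspring: 1 X+X+, 1 X+Y, 1 X+X-, 1 X-Y
Probability of an affected offspring: 1/4
Expected count = 1/4 × 44 = 11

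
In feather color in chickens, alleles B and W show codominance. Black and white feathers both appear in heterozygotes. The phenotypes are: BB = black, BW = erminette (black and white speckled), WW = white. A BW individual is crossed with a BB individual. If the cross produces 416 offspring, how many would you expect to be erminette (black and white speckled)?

Punnett square for BW × BB:
Offspring genotypes: 2 BB, 2 BW
Phenotype counts: 2 black, 2 erminette (black and white speckled)
erminette (black and white speckled): 2 out of 4 → fraction 1/2
Expected count = 1/2 × 416 = 208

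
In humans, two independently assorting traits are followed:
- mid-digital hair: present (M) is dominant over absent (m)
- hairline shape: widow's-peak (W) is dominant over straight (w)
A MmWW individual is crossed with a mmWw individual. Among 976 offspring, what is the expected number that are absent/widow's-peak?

Dihybrid cross MmWW × mmWw — consider each gene separately:
mid-digital hair: Mm × mm → 2 Mm, 2 mm → 2 M_ : 2 mm (out of 4)
hairline shape: WW × Ww → 2 WW, 2 Ww → 4 W_ (out of 4)
Combine (counts out of 4 × 4 = 16): present/widow's-peak (M_W_) = 2×4 = 8; absent/widow's-peak (mmW_) = 2×4 = 8
Phenotype counts (out of 16): 8 present/widow's-peak, 8 absent/widow's-peak
absent/widow's-peak: 8 out of 16 → fraction 1/2
Expected count = 1/2 × 976 = 488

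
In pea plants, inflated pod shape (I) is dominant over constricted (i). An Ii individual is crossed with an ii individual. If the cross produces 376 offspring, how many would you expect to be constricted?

Punnett square for Ii × ii:
Offspring genotypes: 2 Ii, 2 ii
inflated: 2, constricted: 2
constricted: 2 out of 4 → fraction 1/2
Expected count = 1/2 × 376 = 188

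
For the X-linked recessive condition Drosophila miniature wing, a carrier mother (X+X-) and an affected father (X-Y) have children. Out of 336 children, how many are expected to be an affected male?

Cross: X+X- × X-Y
Offspring: 1 X+X-, 1 X+Y, 1 X-X-, 1 X-Y
Probability of an affected male: 1/4
Expected count = 1/4 × 336 = 84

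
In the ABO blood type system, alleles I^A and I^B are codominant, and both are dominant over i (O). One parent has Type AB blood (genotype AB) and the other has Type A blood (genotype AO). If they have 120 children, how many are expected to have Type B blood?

Cross: AB × AO
Possible offspring genotypes: 1 AA, 1 AO, 1 AB, 1 BO
Blood type counts: 2 Type A, 1 Type AB, 1 Type B
Probability of Type B: 1/4
Expected count = 1/4 × 120 = 30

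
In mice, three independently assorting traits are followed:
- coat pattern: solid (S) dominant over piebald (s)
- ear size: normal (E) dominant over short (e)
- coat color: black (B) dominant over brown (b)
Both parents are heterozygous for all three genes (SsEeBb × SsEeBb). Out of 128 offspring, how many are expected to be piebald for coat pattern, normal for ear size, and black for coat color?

Trihybrid cross: SsEeBb × SsEeBb
Each trait segregates independently with a 3:1 phenotypic ratio, so each gene contributes 3/4 (dominant) or 1/4 (recessive).
Target: piebald (coat pattern), normal (ear size), black (coat color)
Probability = product of independent per-trait probabilities
= 1/4 × 3/4 × 3/4 = 9/64
Expected count = 9/64 × 128 = 18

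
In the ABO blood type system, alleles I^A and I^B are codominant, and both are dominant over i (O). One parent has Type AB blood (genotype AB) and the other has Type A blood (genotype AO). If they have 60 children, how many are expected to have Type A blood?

Cross: AB × AO
Possible offspring genotypes: 1 AA, 1 AO, 1 AB, 1 BO
Blood type counts: 2 Type A, 1 Type AB, 1 Type B
Probability of Type A: 2/4 = 1/2
Expected count = 1/2 × 60 = 30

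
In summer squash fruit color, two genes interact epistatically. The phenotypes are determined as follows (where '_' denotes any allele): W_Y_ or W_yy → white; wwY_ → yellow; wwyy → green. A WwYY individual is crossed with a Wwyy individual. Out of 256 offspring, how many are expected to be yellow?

Cross: WwYY × Wwyy — consider each gene separately:
W gene: Ww × Ww → 1 WW, 2 Ww, 1 ww → 3 W_ : 1 ww (out of 4)
Y gene: YY × yy → 4 Yy → 4 Y_ (out of 4)
Genotype classes (out of 4 × 4 = 16): W_Y_ = 3×4 = 12; wwY_ = 1×4 = 4
Apply the phenotype rules: W_Y_ (12) → white; wwY_ (4) → yellow
Phenotype counts (out of 16): 12 white, 4 yellow
yellow: 4 out of 16 → fraction 1/4
Expected count = 1/4 × 256 = 64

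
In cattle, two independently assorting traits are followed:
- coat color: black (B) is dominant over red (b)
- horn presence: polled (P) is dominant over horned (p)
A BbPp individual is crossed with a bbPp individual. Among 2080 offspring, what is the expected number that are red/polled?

Dihybrid cross BbPp × bbPp — consider each gene separately:
coat color: Bb × bb → 2 Bb, 2 bb → 2 B_ : 2 bb (out of 4)
horn presence: Pp × Pp → 1 PP, 2 Pp, 1 pp → 3 P_ : 1 pp (out of 4)
Combine (counts out of 4 × 4 = 16): black/polled (B_P_) = 2×3 = 6; black/horned (B_pp) = 2×1 = 2; red/polled (bbP_) = 2×3 = 6; red/horned (bbpp) = 2×1 = 2
Phenotype counts (out of 16): 6 black/polled, 2 black/horned, 6 red/polled, 2 red/horned
red/polled: 6 out of 16 → fraction 3/8
Expected count = 3/8 × 2080 = 780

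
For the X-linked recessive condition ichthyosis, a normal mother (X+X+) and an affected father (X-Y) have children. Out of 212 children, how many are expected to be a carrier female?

Cross: X+X+ × X-Y
Offspring: 2 X+X-, 2 X+Y
Probability of a carrier female: 2/4 = 1/2
Expected count = 1/2 × 212 = 106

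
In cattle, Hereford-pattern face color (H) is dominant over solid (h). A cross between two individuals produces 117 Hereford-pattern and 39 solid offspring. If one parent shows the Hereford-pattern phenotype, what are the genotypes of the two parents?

Observed offspring: 117 Hereford-pattern, 39 solid
The observed ratio simplifies to 3:1. Solid (hh) offspring appear, so each parent must contribute one h allele. The parent stated to show Hereford-pattern carries H, so it is Hh. The other parent is then either Hh or hh: Hh × hh would give a 1:1 split, whereas Hh × Hh gives 3:1 — matching the data. So both parents are heterozygous (Hh × Hh).
Parent genotypes: Hh × Hh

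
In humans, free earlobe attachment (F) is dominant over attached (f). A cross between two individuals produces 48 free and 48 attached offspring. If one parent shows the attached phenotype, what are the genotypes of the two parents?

Observed offspring: 48 free, 48 attached
The observed ratio simplifies to 1:1. One parent shows attached, so its genotype must be ff. A 1:1 offspring split requires the other parent to be heterozygous (Ff).
Parent genotypes: ff × Ff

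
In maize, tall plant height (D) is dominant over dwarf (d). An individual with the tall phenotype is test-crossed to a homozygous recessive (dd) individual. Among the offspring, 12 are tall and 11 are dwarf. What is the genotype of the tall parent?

Test cross: ? × dd
Offspring: 12 tall, 11 dwarf — approximately 1:1.
A 1:1 ratio in a test cross indicates the unknown parent is heterozygous (Dd).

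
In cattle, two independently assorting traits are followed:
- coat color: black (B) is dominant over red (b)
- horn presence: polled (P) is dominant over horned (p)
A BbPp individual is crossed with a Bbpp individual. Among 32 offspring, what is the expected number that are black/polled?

Dihybrid cross BbPp × Bbpp — consider each gene separately:
coat color: Bb × Bb → 1 BB, 2 Bb, 1 bb → 3 B_ : 1 bb (out of 4)
horn presence: Pp × pp → 2 Pp, 2 pp → 2 P_ : 2 pp (out of 4)
Combine (counts out of 4 × 4 = 16): black/polled (B_P_) = 3×2 = 6; black/horned (B_pp) = 3×2 = 6; red/polled (bbP_) = 1×2 = 2; red/horned (bbpp) = 1×2 = 2
Phenotype counts (out of 16): 6 black/polled, 6 black/horned, 2 red/polled, 2 red/horned
black/polled: 6 out of 16 → fraction 3/8
Expected count = 3/8 × 32 = 12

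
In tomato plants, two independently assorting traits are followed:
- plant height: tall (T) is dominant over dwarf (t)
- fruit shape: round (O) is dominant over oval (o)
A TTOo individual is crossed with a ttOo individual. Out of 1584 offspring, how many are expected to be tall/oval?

Dihybrid cross TTOo × ttOo — consider each gene separately:
plant height: TT × tt → 4 Tt → 4 T_ (out of 4)
fruit shape: Oo × Oo → 1 OO, 2 Oo, 1 oo → 3 O_ : 1 oo (out of 4)
Combine (counts out of 4 × 4 = 16): tall/round (T_O_) = 4×3 = 12; tall/oval (T_oo) = 4×1 = 4
Phenotype counts (out of 16): 12 tall/round, 4 tall/oval
tall/oval: 4 out of 16 → fraction 1/4
Expected count = 1/4 × 1584 = 396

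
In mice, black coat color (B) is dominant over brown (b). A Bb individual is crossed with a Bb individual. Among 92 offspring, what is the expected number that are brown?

Punnett square for Bb × Bb:
Offspring genotypes: 1 BB, 2 Bb, 1 bb
black: 3, brown: 1
brown: 1 out of 4 → fraction 1/4
Expected count = 1/4 × 92 = 23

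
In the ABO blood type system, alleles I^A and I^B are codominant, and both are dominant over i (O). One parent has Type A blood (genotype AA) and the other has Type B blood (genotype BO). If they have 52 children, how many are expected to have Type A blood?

Cross: AA × BO
Possible offspring genotypes: 2 AB, 2 AO
Blood type counts: 2 Type AB, 2 Type A
Probability of Type A: 2/4 = 1/2
Expected count = 1/2 × 52 = 26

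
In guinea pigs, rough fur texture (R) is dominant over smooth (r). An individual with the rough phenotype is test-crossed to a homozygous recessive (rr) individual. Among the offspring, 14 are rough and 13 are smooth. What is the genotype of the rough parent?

Test cross: ? × rr
Offspring: 14 rough, 13 smooth — approximately 1:1.
A 1:1 ratio in a test cross indicates the unknown parent is heterozygous (Rr).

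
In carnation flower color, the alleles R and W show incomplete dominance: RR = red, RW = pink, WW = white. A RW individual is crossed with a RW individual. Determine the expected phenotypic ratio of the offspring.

Punnett square for RW × RW:
Offspring genotypes: 1 RR, 2 RW, 1 WW
Phenotype counts: 1 red, 2 pink, 1 white
Ratio: 1 red : 2 pink : 1 white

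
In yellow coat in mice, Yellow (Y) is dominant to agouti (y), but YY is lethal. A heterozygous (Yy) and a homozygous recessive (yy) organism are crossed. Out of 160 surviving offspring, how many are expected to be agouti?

Cross: Yy × yy
Punnett square offspring (before lethality): 2 Yy, 2 yy
No YY offspring are produced in this cross.
agouti: 2 out of 4 → fraction 1/2
Expected count = 1/2 × 160 = 80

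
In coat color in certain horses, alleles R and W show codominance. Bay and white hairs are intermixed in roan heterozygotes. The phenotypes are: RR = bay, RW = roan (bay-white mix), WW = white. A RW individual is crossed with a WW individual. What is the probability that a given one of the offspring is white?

Punnett square for RW × WW:
Offspring genotypes: 2 RW, 2 WW
Phenotype counts: 2 roan (bay-white mix), 2 white
white: 2 out of 4
Probability: 2/4 = 1/2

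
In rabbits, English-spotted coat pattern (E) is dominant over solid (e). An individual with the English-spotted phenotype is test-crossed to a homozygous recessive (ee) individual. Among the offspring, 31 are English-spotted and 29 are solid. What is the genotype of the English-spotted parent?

Test cross: ? × ee
Offspring: 31 English-spotted, 29 solid — approximately 1:1.
A 1:1 ratio in a test cross indicates the unknown parent is heterozygous (Ee).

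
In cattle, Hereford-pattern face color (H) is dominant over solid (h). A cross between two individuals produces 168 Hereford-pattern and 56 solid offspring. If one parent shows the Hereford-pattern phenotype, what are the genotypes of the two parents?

Observed offspring: 168 Hereford-pattern, 56 solid
The observed ratio simplifies to 3:1. Solid (hh) offspring appear, so each parent must contribute one h allele. The parent stated to show Hereford-pattern carries H, so it is Hh. The other parent is then either Hh or hh: Hh × hh would give a 1:1 split, whereas Hh × Hh gives 3:1 — matching the data. So both parents are heterozygous (Hh × Hh).
Parent genotypes: Hh × Hh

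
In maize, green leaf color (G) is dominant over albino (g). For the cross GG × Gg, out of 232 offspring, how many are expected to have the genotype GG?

Punnett square for GG × Gg:
Offspring genotypes: 2 GG, 2 Gg
Total offspring: 4
Count with target: 2
Probability: 2/4 = 1/2
Expected count = 1/2 × 232 = 116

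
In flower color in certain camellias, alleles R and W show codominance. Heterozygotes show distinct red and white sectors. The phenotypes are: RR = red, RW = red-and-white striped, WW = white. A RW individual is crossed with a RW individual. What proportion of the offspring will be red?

Punnett square for RW × RW:
Offspring genotypes: 1 RR, 2 RW, 1 WW
Phenotype counts: 1 red, 2 red-and-white striped, 1 white
red: 1 out of 4
Probability: 1/4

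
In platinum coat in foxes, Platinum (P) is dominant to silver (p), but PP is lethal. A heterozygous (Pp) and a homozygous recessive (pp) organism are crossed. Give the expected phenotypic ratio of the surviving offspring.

Cross: Pp × pp
Punnett square offspring (before lethality): 2 Pp, 2 pp
No PP offspring are produced in this cross.
Ratio: 1 platinum : 1 silver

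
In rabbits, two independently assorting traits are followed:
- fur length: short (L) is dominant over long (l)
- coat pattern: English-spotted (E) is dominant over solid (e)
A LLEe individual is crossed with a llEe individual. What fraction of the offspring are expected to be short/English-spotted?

Dihybrid cross LLEe × llEe — consider each gene separately:
fur length: LL × ll → 4 Ll → 4 L_ (out of 4)
coat pattern: Ee × Ee → 1 EE, 2 Ee, 1 ee → 3 E_ : 1 ee (out of 4)
Combine (counts out of 4 × 4 = 16): short/English-spotted (L_E_) = 4×3 = 12; short/solid (L_ee) = 4×1 = 4
Phenotype counts (out of 16): 12 short/English-spotted, 4 short/solid
short/English-spotted: 12 out of 16
Probability: 12/16 = 3/4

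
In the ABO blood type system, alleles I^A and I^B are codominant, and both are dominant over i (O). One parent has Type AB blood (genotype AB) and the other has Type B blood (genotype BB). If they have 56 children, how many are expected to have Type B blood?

Cross: AB × BB
Possible offspring genotypes: 2 AB, 2 BB
Blood type counts: 2 Type AB, 2 Type B
Probability of Type B: 2/4 = 1/2
Expected count = 1/2 × 56 = 28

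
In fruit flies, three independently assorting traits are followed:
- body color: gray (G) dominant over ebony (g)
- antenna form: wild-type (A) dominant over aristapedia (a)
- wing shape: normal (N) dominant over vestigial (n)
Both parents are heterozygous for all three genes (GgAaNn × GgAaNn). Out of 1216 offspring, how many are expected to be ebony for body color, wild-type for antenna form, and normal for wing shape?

Trihybrid cross: GgAaNn × GgAaNn
Each trait segregates independently with a 3:1 phenotypic ratio, so each gene contributes 3/4 (dominant) or 1/4 (recessive).
Target: ebony (body color), wild-type (antenna form), normal (wing shape)
Probability = product of independent per-trait probabilities
= 1/4 × 3/4 × 3/4 = 9/64
Expected count = 9/64 × 1216 = 171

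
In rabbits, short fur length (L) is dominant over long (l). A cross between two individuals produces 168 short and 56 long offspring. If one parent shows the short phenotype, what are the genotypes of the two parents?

Observed offspring: 168 short, 56 long
The observed ratio simplifies to 3:1. Long (ll) offspring appear, so each parent must contribute one l allele. The parent stated to show short carries L, so it is Ll. The other parent is then either Ll or ll: Ll × ll would give a 1:1 split, whereas Ll × Ll gives 3:1 — matching the data. So both parents are heterozygous (Ll × Ll).
Parent genotypes: Ll × Ll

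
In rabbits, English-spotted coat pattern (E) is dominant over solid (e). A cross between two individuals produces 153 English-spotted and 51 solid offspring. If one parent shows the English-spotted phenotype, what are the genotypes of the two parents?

Observed offspring: 153 English-spotted, 51 solid
The observed ratio simplifies to 3:1. Solid (ee) offspring appear, so each parent must contribute one e allele. The parent stated to show English-spotted carries E, so it is Ee. The other parent is then either Ee or ee: Ee × ee would give a 1:1 split, whereas Ee × Ee gives 3:1 — matching the data. So both parents are heterozygous (Ee × Ee).
Parent genotypes: Ee × Ee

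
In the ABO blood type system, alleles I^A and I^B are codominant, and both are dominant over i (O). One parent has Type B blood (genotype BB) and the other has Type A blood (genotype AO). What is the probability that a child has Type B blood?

Cross: BB × AO
Possible offspring genotypes: 2 AB, 2 BO
Blood type counts: 2 Type AB, 2 Type B
Probability of Type B: 2/4 = 1/2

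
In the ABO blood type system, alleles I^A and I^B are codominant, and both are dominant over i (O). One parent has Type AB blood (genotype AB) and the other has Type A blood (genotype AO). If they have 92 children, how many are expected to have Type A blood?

Cross: AB × AO
Possible offspring genotypes: 1 AA, 1 AO, 1 AB, 1 BO
Blood type counts: 2 Type A, 1 Type AB, 1 Type B
Probability of Type A: 2/4 = 1/2
Expected count = 1/2 × 92 = 46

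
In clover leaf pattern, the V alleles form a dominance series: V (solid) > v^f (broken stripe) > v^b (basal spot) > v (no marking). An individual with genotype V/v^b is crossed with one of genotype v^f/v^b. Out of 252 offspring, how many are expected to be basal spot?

Cross: V/v^b × v^f/v^b
Allele dominance: V > v^f > v^b > v
Offspring genotypes: 1 V/v^f, 1 V/v^b, 1 v^f/v^b, 1 v^b/v^b
Phenotype counts: 2 solid, 1 broken stripe, 1 basal spot
basal spot: 1 out of 4 → fraction 1/4
Expected count = 1/4 × 252 = 63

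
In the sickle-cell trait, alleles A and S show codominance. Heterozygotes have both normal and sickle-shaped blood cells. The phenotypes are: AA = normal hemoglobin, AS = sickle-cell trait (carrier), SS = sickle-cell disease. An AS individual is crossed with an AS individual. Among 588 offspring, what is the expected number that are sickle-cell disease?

Punnett square for AS × AS:
Offspring genotypes: 1 AA, 2 AS, 1 SS
Phenotype counts: 1 normal hemoglobin, 2 sickle-cell trait (carrier), 1 sickle-cell disease
sickle-cell disease: 1 out of 4 → fraction 1/4
Expected count = 1/4 × 588 = 147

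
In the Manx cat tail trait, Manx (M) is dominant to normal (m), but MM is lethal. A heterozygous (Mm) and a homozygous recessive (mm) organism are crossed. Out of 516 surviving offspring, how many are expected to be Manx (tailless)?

Cross: Mm × mm
Punnett square offspring (before lethality): 2 Mm, 2 mm
No MM offspring are produced in this cross.
Manx (tailless): 2 out of 4 → fraction 1/2
Expected count = 1/2 × 516 = 258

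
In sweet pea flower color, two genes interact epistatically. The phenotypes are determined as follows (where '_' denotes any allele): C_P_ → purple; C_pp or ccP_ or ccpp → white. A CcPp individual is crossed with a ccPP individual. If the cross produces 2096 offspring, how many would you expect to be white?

Cross: CcPp × ccPP — consider each gene separately:
C gene: Cc × cc → 2 Cc, 2 cc → 2 C_ : 2 cc (out of 4)
P gene: Pp × PP → 2 PP, 2 Pp → 4 P_ (out of 4)
Genotype classes (out of 4 × 4 = 16): C_P_ = 2×4 = 8; ccP_ = 2×4 = 8
Apply the phenotype rules: C_P_ (8) → purple; ccP_ (8) → white
Phenotype counts (out of 16): 8 purple, 8 white
white: 8 out of 16 → fraction 1/2
Expected count = 1/2 × 2096 = 1048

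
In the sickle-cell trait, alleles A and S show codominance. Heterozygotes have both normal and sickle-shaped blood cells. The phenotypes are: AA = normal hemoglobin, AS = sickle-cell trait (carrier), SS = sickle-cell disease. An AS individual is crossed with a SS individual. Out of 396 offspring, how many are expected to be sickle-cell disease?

Punnett square for AS × SS:
Offspring genotypes: 2 AS, 2 SS
Phenotype counts: 2 sickle-cell trait (carrier), 2 sickle-cell disease
sickle-cell disease: 2 out of 4 → fraction 1/2
Expected count = 1/2 × 396 = 198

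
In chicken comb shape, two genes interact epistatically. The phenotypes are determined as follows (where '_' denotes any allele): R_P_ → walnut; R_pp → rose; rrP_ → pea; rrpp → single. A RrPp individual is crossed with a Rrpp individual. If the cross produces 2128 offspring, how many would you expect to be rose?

Cross: RrPp × Rrpp — consider each gene separately:
R gene: Rr × Rr → 1 RR, 2 Rr, 1 rr → 3 R_ : 1 rr (out of 4)
P gene: Pp × pp → 2 Pp, 2 pp → 2 P_ : 2 pp (out of 4)
Genotype classes (out of 4 × 4 = 16): R_P_ = 3×2 = 6; R_pp = 3×2 = 6; rrP_ = 1×2 = 2; rrpp = 1×2 = 2
Apply the phenotype rules: R_P_ (6) → walnut; R_pp (6) → rose; rrP_ (2) → pea; rrpp (2) → single
Phenotype counts (out of 16): 6 walnut, 6 rose, 2 pea, 2 single
rose: 6 out of 16 → fraction 3/8
Expected count = 3/8 × 2128 = 798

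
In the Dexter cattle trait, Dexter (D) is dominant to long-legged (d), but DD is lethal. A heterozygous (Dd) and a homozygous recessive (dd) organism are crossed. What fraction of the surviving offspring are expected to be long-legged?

Cross: Dd × dd
Punnett square offspring (before lethality): 2 Dd, 2 dd
No DD offspring are produced in this cross.
long-legged: 2 out of 4
Probability: 2/4 = 1/2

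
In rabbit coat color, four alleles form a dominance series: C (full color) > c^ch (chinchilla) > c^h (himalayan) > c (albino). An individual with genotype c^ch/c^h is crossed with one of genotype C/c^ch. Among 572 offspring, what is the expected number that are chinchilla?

Cross: c^ch/c^h × C/c^ch
Allele dominance: C > c^ch > c^h > c
Offspring genotypes: 1 C/c^ch, 1 c^ch/c^ch, 1 C/c^h, 1 c^ch/c^h
Phenotype counts: 2 full color, 2 chinchilla
chinchilla: 2 out of 4 → fraction 1/2
Expected count = 1/2 × 572 = 286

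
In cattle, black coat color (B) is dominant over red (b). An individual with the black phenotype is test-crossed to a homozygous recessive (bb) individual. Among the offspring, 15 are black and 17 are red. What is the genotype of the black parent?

Test cross: ? × bb
Offspring: 15 black, 17 red — approximately 1:1.
A 1:1 ratio in a test cross indicates the unknown parent is heterozygous (Bb).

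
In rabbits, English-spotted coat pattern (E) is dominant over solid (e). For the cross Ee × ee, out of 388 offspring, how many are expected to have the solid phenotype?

Punnett square for Ee × ee:
Offspring genotypes: 2 Ee, 2 ee
Total offspring: 4
Count with target: 2
Probability: 2/4 = 1/2
Expected count = 1/2 × 388 = 194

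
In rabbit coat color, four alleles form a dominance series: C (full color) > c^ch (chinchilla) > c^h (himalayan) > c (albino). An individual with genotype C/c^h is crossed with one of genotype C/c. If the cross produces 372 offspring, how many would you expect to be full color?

Cross: C/c^h × C/c
Allele dominance: C > c^ch > c^h > c
Offspring genotypes: 1 C/C, 1 C/c, 1 C/c^h, 1 c^h/c
Phenotype counts: 3 full color, 1 himalayan
full color: 3 out of 4 → fraction 3/4
Expected count = 3/4 × 372 = 279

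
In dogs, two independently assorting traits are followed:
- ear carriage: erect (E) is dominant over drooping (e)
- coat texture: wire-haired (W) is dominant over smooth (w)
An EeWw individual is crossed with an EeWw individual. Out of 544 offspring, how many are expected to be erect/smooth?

Dihybrid cross EeWw × EeWw — consider each gene separately:
ear carriage: Ee × Ee → 1 EE, 2 Ee, 1 ee → 3 E_ : 1 ee (out of 4)
coat texture: Ww × Ww → 1 WW, 2 Ww, 1 ww → 3 W_ : 1 ww (out of 4)
Combine (counts out of 4 × 4 = 16): erect/wire-haired (E_W_) = 3×3 = 9; erect/smooth (E_ww) = 3×1 = 3; drooping/wire-haired (eeW_) = 1×3 = 3; drooping/smooth (eeww) = 1×1 = 1
Phenotype counts (out of 16): 9 erect/wire-haired, 3 erect/smooth, 3 drooping/wire-haired, 1 drooping/smooth
erect/smooth: 3 out of 16 → fraction 3/16
Expected count = 3/16 × 544 = 102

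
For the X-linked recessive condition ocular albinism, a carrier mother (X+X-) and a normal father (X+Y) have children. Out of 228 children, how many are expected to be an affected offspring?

Cross: X+X- × X+Y
Offspring: 1 X+X+, 1 X+Y, 1 X+X-, 1 X-Y
Probability of an affected offspring: 1/4
Expected count = 1/4 × 228 = 57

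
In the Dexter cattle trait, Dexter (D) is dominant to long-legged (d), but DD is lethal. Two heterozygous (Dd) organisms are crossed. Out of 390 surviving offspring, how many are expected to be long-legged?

Cross: Dd × Dd
Punnett square offspring (before lethality): 1 DD, 2 Dd, 1 dd
The DD genotype is lethal (embryos die); surviving offspring: 2 Dd, 1 dd
long-legged: 1 out of 3 → fraction 1/3
Expected count = 1/3 × 390 = 130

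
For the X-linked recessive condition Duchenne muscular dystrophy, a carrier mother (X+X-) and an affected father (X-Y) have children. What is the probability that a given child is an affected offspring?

Cross: X+X- × X-Y
Offspring: 1 X+X-, 1 X+Y, 1 X-X-, 1 X-Y
Probability of an affected offspring: 2/4 = 1/2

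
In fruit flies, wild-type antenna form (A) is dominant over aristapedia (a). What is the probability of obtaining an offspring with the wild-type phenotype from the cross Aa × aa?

Punnett square for Aa × aa:
Offspring genotypes: 2 Aa, 2 aa
Total offspring: 4
Count with target: 2
Probability: 2/4 = 1/2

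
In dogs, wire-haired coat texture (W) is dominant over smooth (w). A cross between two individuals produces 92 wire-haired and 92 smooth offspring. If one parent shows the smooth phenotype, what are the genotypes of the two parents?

Observed offspring: 92 wire-haired, 92 smooth
The observed ratio simplifies to 1:1. One parent shows smooth, so its genotype must be ww. A 1:1 offspring split requires the other parent to be heterozygous (Ww).
Parent genotypes: ww × Ww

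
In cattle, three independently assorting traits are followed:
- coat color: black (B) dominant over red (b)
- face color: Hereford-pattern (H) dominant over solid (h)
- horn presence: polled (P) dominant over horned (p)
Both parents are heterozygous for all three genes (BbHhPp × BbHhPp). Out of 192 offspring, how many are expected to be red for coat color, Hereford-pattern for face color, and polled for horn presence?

Trihybrid cross: BbHhPp × BbHhPp
Each trait segregates independently with a 3:1 phenotypic ratio, so each gene contributes 3/4 (dominant) or 1/4 (recessive).
Target: red (coat color), Hereford-pattern (face color), polled (horn presence)
Probability = product of independent per-trait probabilities
= 1/4 × 3/4 × 3/4 = 9/64
Expected count = 9/64 × 192 = 27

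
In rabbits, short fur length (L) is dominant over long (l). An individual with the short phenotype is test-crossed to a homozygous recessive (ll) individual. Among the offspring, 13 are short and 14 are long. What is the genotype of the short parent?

Test cross: ? × ll
Offspring: 13 short, 14 long — approximately 1:1.
A 1:1 ratio in a test cross indicates the unknown parent is heterozygous (Ll).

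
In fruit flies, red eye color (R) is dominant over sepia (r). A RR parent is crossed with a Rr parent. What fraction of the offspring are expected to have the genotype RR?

Punnett square for RR × Rr:
Offspring genotypes: 2 RR, 2 Rr
Total offspring: 4
Count with target: 2
Probability: 2/4 = 1/2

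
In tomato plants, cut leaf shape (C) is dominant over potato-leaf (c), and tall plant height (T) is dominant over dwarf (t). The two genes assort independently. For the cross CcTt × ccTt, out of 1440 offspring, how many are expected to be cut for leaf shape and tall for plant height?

Dihybrid cross CcTt × ccTt — consider each gene separately:
leaf shape: Cc × cc → 2 Cc, 2 cc → 2 C_ : 2 cc (out of 4)
plant height: Tt × Tt → 1 TT, 2 Tt, 1 tt → 3 T_ : 1 tt (out of 4)
Looking for: cut (C_) and tall (T_)
P(cut) = 2/4, P(tall) = 3/4
P(both) = 2/4 × 3/4 = 6/16 = 3/8
Expected count = 3/8 × 1440 = 540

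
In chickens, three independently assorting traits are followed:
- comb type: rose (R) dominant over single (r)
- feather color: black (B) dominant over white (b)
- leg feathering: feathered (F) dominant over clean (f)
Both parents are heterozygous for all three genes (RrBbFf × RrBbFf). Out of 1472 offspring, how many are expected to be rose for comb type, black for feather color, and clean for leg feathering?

Trihybrid cross: RrBbFf × RrBbFf
Each trait segregates independently with a 3:1 phenotypic ratio, so each gene contributes 3/4 (dominant) or 1/4 (recessive).
Target: rose (comb type), black (feather color), clean (leg feathering)
Probability = product of independent per-trait probabilities
= 3/4 × 3/4 × 1/4 = 9/64
Expected count = 9/64 × 1472 = 207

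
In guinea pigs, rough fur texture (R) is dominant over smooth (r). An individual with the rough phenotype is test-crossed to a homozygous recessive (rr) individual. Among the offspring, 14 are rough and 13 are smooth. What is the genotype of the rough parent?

Test cross: ? × rr
Offspring: 14 rough, 13 smooth — approximately 1:1.
A 1:1 ratio in a test cross indicates the unknown parent is heterozygous (Rr).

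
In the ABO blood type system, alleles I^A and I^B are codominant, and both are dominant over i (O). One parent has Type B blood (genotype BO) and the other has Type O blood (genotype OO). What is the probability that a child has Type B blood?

Cross: BO × OO
Possible offspring genotypes: 2 BO, 2 OO
Blood type counts: 2 Type B, 2 Type O
Probability of Type B: 2/4 = 1/2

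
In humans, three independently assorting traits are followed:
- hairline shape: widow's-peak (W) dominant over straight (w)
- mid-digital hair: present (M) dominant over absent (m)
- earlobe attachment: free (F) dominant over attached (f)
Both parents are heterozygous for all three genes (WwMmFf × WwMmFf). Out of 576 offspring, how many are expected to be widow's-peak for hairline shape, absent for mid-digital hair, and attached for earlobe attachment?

Trihybrid cross: WwMmFf × WwMmFf
Each trait segregates independently with a 3:1 phenotypic ratio, so each gene contributes 3/4 (dominant) or 1/4 (recessive).
Target: widow's-peak (hairline shape), absent (mid-digital hair), attached (earlobe attachment)
Probability = product of independent per-trait probabilities
= 3/4 × 1/4 × 1/4 = 3/64
Expected count = 3/64 × 576 = 27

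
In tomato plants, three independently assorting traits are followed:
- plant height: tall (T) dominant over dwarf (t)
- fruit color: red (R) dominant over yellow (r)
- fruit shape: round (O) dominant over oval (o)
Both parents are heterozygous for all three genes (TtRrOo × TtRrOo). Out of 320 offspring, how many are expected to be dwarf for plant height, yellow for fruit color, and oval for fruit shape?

Trihybrid cross: TtRrOo × TtRrOo
Each trait segregates independently with a 3:1 phenotypic ratio, so each gene contributes 3/4 (dominant) or 1/4 (recessive).
Target: dwarf (plant height), yellow (fruit color), oval (fruit shape)
Probability = product of independent per-trait probabilities
= 1/4 × 1/4 × 1/4 = 1/64
Expected count = 1/64 × 320 = 5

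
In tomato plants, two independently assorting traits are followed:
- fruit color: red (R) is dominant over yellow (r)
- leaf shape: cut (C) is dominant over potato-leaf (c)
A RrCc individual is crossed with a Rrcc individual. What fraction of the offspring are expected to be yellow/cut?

Dihybrid cross RrCc × Rrcc — consider each gene separately:
fruit color: Rr × Rr → 1 RR, 2 Rr, 1 rr → 3 R_ : 1 rr (out of 4)
leaf shape: Cc × cc → 2 Cc, 2 cc → 2 C_ : 2 cc (out of 4)
Combine (counts out of 4 × 4 = 16): red/cut (R_C_) = 3×2 = 6; red/potato-leaf (R_cc) = 3×2 = 6; yellow/cut (rrC_) = 1×2 = 2; yellow/potato-leaf (rrcc) = 1×2 = 2
Phenotype counts (out of 16): 6 red/cut, 6 red/potato-leaf, 2 yellow/cut, 2 yellow/potato-leaf
yellow/cut: 2 out of 16
Probability: 2/16 = 1/8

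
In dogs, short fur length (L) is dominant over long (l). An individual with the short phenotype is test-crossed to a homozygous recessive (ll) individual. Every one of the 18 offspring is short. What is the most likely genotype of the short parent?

Test cross: ? × ll
All offspring are short.
If the unknown parent were heterozygous (Ll), about half of 18 offspring would be long; none are. The unknown parent is most likely homozygous dominant (LL).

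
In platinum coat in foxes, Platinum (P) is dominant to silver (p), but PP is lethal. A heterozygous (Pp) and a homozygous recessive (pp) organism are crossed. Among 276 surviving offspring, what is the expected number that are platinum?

Cross: Pp × pp
Punnett square offspring (before lethality): 2 Pp, 2 pp
No PP offspring are produced in this cross.
platinum: 2 out of 4 → fraction 1/2
Expected count = 1/2 × 276 = 138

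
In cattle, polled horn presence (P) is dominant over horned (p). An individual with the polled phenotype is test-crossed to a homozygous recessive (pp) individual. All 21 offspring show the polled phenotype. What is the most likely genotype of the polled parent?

Test cross: ? × pp
All offspring are polled.
If the unknown parent were heterozygous (Pp), about half of 21 offspring would be horned; none are. The unknown parent is most likely homozygous dominant (PP).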